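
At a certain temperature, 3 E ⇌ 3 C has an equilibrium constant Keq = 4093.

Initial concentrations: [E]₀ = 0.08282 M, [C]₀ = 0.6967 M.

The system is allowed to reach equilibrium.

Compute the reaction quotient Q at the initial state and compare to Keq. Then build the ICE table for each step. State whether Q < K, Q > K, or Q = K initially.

Q₀ = 595.3 vs Keq = 4093 ⇒ Q<K, forward
Step 1:
                  E         C
  I         0.08282    0.6967
  C        -0.03696   0.03696
  E         0.04586    0.7337
  solve Keq expr → x = 0.01232; check Q = 4093

Q₀ = 595.3; Q < K (proceeds forward)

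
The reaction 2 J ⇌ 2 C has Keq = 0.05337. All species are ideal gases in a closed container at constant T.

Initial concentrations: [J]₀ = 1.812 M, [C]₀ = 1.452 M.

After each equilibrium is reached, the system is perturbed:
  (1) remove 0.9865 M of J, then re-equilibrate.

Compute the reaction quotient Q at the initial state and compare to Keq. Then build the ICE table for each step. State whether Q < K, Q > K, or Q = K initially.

Q₀ = 0.6421; Q > K (proceeds reverse)

Q₀ = 0.6421 vs Keq = 0.05337 ⇒ Q>K, reverse
Step 1:
                   J          C
  I            1.812      1.452
  C           0.8395    -0.8395
  E            2.651     0.6125
  solve Keq expr → x = -0.4197; check Q = 0.05337
Then remove 0.9865 M of J.
Step 2:
                   J          C
  I            1.665     0.6125
  C           0.1851    -0.1851
  E             1.85     0.4274
  solve Keq expr → x = -0.09257; check Q = 0.05337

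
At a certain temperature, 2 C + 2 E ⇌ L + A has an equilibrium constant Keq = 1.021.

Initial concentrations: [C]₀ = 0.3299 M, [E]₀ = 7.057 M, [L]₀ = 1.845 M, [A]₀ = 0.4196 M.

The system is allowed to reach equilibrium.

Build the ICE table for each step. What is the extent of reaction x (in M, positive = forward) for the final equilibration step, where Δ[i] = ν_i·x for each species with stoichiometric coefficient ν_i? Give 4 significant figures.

x = 0.09315 M

Q₀ = 0.1428 vs Keq = 1.021 ⇒ Q<K, forward
Step 1:
                    C           E           L           A
  Initial      0.3299       7.057       1.845      0.4196
  Change      -0.1863     -0.1863     0.09315     0.09315
  Equil        0.1436       6.871       1.938      0.5128
  solve Keq expr → x = 0.09315; check Q = 1.021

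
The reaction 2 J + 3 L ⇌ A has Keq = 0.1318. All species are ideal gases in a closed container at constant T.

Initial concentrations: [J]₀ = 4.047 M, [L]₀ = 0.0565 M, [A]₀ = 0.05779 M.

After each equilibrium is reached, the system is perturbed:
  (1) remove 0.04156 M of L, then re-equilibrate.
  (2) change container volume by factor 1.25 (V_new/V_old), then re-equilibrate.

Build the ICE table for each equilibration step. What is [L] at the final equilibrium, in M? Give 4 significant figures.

[L]_eq = 0.1389 M

Q₀ = 19.56 vs Keq = 0.1318 ⇒ Q>K, reverse
Step 1:
                   J          L          A
  init         4.047     0.0565    0.05779
  Δ          0.08649     0.1297   -0.04324
  eq           4.133     0.1862    0.01455
  solve Keq expr → x = -0.04324; check Q = 0.1318
Then remove 0.04156 M of L.
Step 2:
                   J          L          A
  init         4.133     0.1447    0.01455
  Δ          0.01044    0.01565  -0.005218
  eq           4.144     0.1603   0.009327
  solve Keq expr → x = -0.005218; check Q = 0.1318
Then change container volume by factor 1.25 (V_new/V_old).
Step 3:
                   J          L          A
  init         3.315     0.1283   0.007462
  Δ          0.00712    0.01068   -0.00356
  eq           3.322     0.1389   0.003902
  solve Keq expr → x = -0.00356; check Q = 0.1318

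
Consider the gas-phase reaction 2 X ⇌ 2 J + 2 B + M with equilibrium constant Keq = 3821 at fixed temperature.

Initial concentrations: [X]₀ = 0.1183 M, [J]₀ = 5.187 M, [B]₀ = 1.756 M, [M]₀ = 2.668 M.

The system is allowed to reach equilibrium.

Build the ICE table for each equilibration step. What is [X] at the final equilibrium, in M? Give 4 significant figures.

[X]_eq = 0.2201 M

Q₀ = 1.5816e+04 vs Keq = 3821 ⇒ Q>K, reverse
Step 1:
                   X          J          B          M
  Initial     0.1183      5.187      1.756      2.668
  Change      0.1018    -0.1018    -0.1018   -0.05092
  Equil       0.2201      5.085      1.654      2.617
  solve Keq expr → x = -0.05092; check Q = 3821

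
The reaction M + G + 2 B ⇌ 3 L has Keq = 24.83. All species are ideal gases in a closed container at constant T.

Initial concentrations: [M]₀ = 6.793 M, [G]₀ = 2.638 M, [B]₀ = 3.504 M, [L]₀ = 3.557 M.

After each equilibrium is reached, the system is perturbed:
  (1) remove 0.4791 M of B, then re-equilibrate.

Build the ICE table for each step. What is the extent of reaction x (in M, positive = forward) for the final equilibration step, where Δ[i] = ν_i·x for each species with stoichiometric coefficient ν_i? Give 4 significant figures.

x = -0.1478 M

Q₀ = 0.2045 vs Keq = 24.83 ⇒ Q<K, forward
Step 1:
                  M         G         B         L
  init        6.793     2.638     3.504     3.557
  Δ          -1.126    -1.126    -2.252     3.378
  eq          5.667     1.512     1.252     6.935
  solve Keq expr → x = 1.126; check Q = 24.83
Then remove 0.4791 M of B.
Step 2:
                  M         G         B         L
  init        5.667     1.512    0.7729     6.935
  Δ          0.1478    0.1478    0.2955   -0.4433
  eq          5.815      1.66     1.068     6.492
  solve Keq expr → x = -0.1478; check Q = 24.83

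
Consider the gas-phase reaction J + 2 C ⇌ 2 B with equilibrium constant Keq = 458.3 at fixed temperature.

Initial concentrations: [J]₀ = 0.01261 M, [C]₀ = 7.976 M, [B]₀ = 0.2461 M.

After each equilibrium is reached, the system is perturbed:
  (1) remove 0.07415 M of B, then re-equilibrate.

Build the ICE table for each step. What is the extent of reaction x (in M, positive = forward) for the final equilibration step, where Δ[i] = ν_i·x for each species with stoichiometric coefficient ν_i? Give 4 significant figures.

x = 1.1990e-06 M

Q₀ = 0.0755 vs Keq = 458.3 ⇒ Q<K, forward
Step 1:
                   J          C          B
  init       0.01261      7.976     0.2461
  Δ         -0.01261   -0.02521    0.02521
  eq      2.5408e-06      7.951     0.2713
  solve Keq expr → x = 0.01261; check Q = 458.3
Then remove 0.07415 M of B.
Step 2:
                   J          C          B
  init    2.5408e-06      7.951     0.1972
  Δ       -1.1990e-06 -2.3980e-06 2.3980e-06
  eq      1.3418e-06      7.951     0.1972
  solve Keq expr → x = 1.1990e-06; check Q = 458.3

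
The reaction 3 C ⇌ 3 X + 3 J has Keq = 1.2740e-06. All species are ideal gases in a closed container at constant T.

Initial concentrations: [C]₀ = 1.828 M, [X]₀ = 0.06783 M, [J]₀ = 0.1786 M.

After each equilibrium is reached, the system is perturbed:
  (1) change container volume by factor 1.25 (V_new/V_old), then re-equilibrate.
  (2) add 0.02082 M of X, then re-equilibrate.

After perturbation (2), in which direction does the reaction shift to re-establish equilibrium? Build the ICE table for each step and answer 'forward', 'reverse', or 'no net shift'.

Q₀ = 2.9106e-07 vs Keq = 1.2740e-06 ⇒ Q<K, forward
Step 1:
                    C           X           J
  init          1.828     0.06783      0.1786
  Δ          -0.02709     0.02709     0.02709
  eq            1.801     0.09492      0.2057
  solve Keq expr → x = 0.009029; check Q = 1.2740e-06
Then change container volume by factor 1.25 (V_new/V_old).
Step 2:
                    C           X           J
  init          1.441     0.07593      0.1645
  Δ          -0.01187     0.01187     0.01187
  eq            1.429      0.0878      0.1764
  solve Keq expr → x = 0.003956; check Q = 1.2740e-06
Then add 0.02082 M of X.
Step 3:
                    C           X           J
  init          1.429      0.1086      0.1764
  Δ           0.01298    -0.01298    -0.01298
  eq            1.442     0.09564      0.1634
  solve Keq expr → x = -0.004328; check Q = 1.2740e-06

Direction: reverse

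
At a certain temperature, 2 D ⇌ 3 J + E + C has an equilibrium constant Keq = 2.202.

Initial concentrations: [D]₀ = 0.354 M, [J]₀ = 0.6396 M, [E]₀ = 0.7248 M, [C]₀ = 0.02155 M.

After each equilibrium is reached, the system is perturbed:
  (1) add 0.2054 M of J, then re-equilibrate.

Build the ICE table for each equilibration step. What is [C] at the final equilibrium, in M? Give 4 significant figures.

Q₀ = 0.03261 vs Keq = 2.202 ⇒ Q<K, forward
Step 1:
                    D           J           E           C
  init          0.354      0.6396      0.7248     0.02155
  Δ           -0.1788      0.2682      0.0894      0.0894
  eq           0.1752      0.9078      0.8142       0.111
  solve Keq expr → x = 0.0894; check Q = 2.202
Then add 0.2054 M of J.
Step 2:
                    D           J           E           C
  init         0.1752       1.113      0.8142       0.111
  Δ           0.03041    -0.04562    -0.01521    -0.01521
  eq           0.2056       1.068       0.799     0.09575
  solve Keq expr → x = -0.01521; check Q = 2.202

[C]_eq = 0.09575 M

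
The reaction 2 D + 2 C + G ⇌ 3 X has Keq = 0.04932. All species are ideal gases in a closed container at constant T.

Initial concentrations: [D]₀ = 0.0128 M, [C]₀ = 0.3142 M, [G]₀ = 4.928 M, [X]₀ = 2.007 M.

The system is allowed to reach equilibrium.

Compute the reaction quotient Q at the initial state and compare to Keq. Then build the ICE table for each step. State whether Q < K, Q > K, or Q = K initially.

Q₀ = 1.0142e+05; Q > K (proceeds reverse)

Q₀ = 1.0142e+05 vs Keq = 0.04932 ⇒ Q>K, reverse
Step 1:
                   D          C          G          X
  Initial     0.0128     0.3142      4.928      2.007
  Change       0.887      0.887     0.4435     -1.331
  Equil       0.8998      1.201      5.372     0.6764
  solve Keq expr → x = -0.4435; check Q = 0.04932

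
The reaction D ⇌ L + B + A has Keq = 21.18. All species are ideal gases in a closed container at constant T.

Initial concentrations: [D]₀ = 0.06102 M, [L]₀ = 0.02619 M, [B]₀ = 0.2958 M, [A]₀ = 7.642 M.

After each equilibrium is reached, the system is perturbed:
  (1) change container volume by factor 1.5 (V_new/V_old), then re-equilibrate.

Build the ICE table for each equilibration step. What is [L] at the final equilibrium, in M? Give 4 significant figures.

Q₀ = 0.9702 vs Keq = 21.18 ⇒ Q<K, forward
Step 1:
                  D         L         B         A
  Initial   0.06102   0.02619    0.2958     7.642
  Change   -0.05126   0.05126   0.05126   0.05126
  Equil    0.009763   0.07745    0.3471     7.693
  solve Keq expr → x = 0.05126; check Q = 21.18
Then change container volume by factor 1.5 (V_new/V_old).
Step 2:
                  D         L         B         A
  Initial  0.006509   0.05163    0.2314     5.129
  Change   -0.00338   0.00338   0.00338   0.00338
  Equil    0.003129   0.05501    0.2348     5.132
  solve Keq expr → x = 0.00338; check Q = 21.18

[L]_eq = 0.05501 M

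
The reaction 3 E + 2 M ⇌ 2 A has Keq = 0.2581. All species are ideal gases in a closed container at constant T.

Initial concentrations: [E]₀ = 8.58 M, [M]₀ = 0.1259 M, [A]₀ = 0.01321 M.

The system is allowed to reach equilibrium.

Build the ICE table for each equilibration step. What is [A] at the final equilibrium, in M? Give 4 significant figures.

Q₀ = 1.7430e-05 vs Keq = 0.2581 ⇒ Q<K, forward
Step 1:
                  E         M         A
  I            8.58    0.1259   0.01321
  C         -0.1733   -0.1155    0.1155
  E           8.407   0.01039    0.1287
  solve Keq expr → x = 0.05775; check Q = 0.2581

[A]_eq = 0.1287 M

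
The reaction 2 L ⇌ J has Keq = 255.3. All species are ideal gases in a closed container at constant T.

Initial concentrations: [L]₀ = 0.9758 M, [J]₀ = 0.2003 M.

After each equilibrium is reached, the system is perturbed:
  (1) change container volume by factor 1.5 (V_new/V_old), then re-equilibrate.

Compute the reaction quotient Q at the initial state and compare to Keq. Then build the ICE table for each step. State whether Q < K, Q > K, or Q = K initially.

Q₀ = 0.2104 vs Keq = 255.3 ⇒ Q<K, forward
Step 1:
                   L          J
  init        0.9758     0.2003
  Δ          -0.9249     0.4624
  eq         0.05095     0.6627
  solve Keq expr → x = 0.4624; check Q = 255.3
Then change container volume by factor 1.5 (V_new/V_old).
Step 2:
                   L          J
  init       0.03397     0.4418
  Δ         0.007458  -0.003729
  eq         0.04142     0.4381
  solve Keq expr → x = -0.003729; check Q = 255.3

Q₀ = 0.2104; Q < K (proceeds forward)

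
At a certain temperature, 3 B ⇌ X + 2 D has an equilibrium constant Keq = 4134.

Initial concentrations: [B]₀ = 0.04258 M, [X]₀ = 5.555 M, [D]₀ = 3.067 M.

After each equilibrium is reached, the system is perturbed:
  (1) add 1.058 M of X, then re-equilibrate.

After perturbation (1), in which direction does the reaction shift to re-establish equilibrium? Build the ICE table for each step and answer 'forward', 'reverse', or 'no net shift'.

Q₀ = 6.7685e+05 vs Keq = 4134 ⇒ Q>K, reverse
Step 1:
                    B           X           D
  I           0.04258       5.555       3.067
  C            0.1833     -0.0611     -0.1222
  E            0.2259       5.494       2.945
  solve Keq expr → x = -0.0611; check Q = 4134
Then add 1.058 M of X.
Step 2:
                    B           X           D
  I            0.2259       6.552       2.945
  C           0.01313   -0.004376   -0.008753
  E             0.239       6.548       2.936
  solve Keq expr → x = -0.004376; check Q = 4134

Direction: reverse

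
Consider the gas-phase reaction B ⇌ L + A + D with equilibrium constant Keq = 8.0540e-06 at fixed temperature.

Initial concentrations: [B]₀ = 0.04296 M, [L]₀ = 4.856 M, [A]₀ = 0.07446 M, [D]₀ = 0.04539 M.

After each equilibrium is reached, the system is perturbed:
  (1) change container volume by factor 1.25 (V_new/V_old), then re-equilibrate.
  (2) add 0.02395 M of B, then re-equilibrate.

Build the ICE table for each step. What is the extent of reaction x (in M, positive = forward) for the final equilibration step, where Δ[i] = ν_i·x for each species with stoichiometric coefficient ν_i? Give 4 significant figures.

Q₀ = 0.382 vs Keq = 8.0540e-06 ⇒ Q>K, reverse
Step 1:
                  B         L         A         D
  I         0.04296     4.856   0.07446   0.04539
  C         0.04538  -0.04538  -0.04538  -0.04538
  E         0.08834     4.811   0.02908 5.0871e-06
  solve Keq expr → x = -0.04538; check Q = 8.0540e-06
Then change container volume by factor 1.25 (V_new/V_old).
Step 2:
                  B         L         A         D
  I         0.07068     3.848   0.02326 4.0697e-06
  C       -2.2884e-06 2.2884e-06 2.2884e-06 2.2884e-06
  E         0.07067     3.848   0.02326 6.3581e-06
  solve Keq expr → x = 2.2884e-06; check Q = 8.0540e-06
Then add 0.02395 M of B.
Step 3:
                  B         L         A         D
  I         0.09462     3.848   0.02326 6.3581e-06
  C       -2.1536e-06 2.1536e-06 2.1536e-06 2.1536e-06
  E         0.09462     3.848   0.02326 8.5117e-06
  solve Keq expr → x = 2.1536e-06; check Q = 8.0540e-06

x = 2.1536e-06 M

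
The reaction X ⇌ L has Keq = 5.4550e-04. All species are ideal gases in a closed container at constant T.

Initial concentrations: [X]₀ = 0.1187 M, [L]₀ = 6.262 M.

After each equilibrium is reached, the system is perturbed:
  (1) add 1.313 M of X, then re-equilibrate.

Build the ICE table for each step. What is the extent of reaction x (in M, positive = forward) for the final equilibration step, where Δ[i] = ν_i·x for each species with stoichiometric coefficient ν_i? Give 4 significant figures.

Q₀ = 52.75 vs Keq = 5.4550e-04 ⇒ Q>K, reverse
Step 1:
                    X           L
  init         0.1187       6.262
  Δ             6.259      -6.259
  eq            6.377    0.003479
  solve Keq expr → x = -6.259; check Q = 5.4550e-04
Then add 1.313 M of X.
Step 2:
                    X           L
  init           7.69    0.003479
  Δ       -7.1585e-04  7.1585e-04
  eq             7.69    0.004195
  solve Keq expr → x = 7.1585e-04; check Q = 5.4550e-04

x = 7.1585e-04 M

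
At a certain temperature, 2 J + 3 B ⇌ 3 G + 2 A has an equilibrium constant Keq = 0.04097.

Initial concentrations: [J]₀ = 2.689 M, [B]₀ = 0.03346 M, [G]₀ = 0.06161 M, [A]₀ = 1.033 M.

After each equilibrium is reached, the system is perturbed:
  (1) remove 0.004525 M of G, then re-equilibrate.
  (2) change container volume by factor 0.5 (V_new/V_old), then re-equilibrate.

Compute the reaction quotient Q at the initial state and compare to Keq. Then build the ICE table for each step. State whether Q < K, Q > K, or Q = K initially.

Q₀ = 0.9213; Q > K (proceeds reverse)

Q₀ = 0.9213 vs Keq = 0.04097 ⇒ Q>K, reverse
Step 1:
                   J          B          G          A
  Initial      2.689    0.03346    0.06161      1.033
  Change     0.01584    0.02375   -0.02375   -0.01584
  Equil        2.705    0.05721    0.03786      1.017
  solve Keq expr → x = -0.007918; check Q = 0.04097
Then remove 0.004525 M of G.
Step 2:
                   J          B          G          A
  Initial      2.705    0.05721    0.03333      1.017
  Change   -0.001792  -0.002688   0.002688   0.001792
  Equil        2.703    0.05452    0.03602      1.019
  solve Keq expr → x = 8.9603e-04; check Q = 0.04097
Then change container volume by factor 0.5 (V_new/V_old).
Step 3:
                   J          B          G          A
  Initial      5.406      0.109    0.07204      2.038
  Change           0          0          0          0
  Equil        5.406      0.109    0.07204      2.038
  solve Keq expr → x = 0; check Q = 0.04097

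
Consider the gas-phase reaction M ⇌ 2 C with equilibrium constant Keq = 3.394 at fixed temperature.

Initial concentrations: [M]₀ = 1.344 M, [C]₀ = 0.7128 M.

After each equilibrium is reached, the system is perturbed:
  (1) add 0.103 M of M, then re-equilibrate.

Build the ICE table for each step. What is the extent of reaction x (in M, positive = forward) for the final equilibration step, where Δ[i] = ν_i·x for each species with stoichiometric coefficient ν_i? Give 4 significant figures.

x = 0.03385 M

Q₀ = 0.378 vs Keq = 3.394 ⇒ Q<K, forward
Step 1:
                   M          C
  Initial      1.344     0.7128
  Change     -0.4932     0.9865
  Equil       0.8508      1.699
  solve Keq expr → x = 0.4932; check Q = 3.394
Then add 0.103 M of M.
Step 2:
                   M          C
  Initial     0.9538      1.699
  Change    -0.03385    0.06771
  Equil       0.9199      1.767
  solve Keq expr → x = 0.03385; check Q = 3.394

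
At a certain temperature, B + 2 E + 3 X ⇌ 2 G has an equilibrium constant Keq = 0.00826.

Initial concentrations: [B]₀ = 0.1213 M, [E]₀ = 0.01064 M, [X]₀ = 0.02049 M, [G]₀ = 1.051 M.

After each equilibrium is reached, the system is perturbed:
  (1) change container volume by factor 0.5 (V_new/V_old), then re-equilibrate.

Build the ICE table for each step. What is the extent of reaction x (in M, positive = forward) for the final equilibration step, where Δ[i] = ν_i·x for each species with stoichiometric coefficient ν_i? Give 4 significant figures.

x = 0.156 M

Q₀ = 9.3505e+09 vs Keq = 0.00826 ⇒ Q>K, reverse
Step 1:
                  B         E         X         G
  I          0.1213   0.01064   0.02049     1.051
  C           0.469     0.938     1.407    -0.938
  E          0.5903    0.9487     1.428     0.113
  solve Keq expr → x = -0.469; check Q = 0.00826
Then change container volume by factor 0.5 (V_new/V_old).
Step 2:
                  B         E         X         G
  I           1.181     1.897     2.855     0.226
  C          -0.156    -0.312   -0.4679     0.312
  E           1.025     1.585     2.387    0.5379
  solve Keq expr → x = 0.156; check Q = 0.00826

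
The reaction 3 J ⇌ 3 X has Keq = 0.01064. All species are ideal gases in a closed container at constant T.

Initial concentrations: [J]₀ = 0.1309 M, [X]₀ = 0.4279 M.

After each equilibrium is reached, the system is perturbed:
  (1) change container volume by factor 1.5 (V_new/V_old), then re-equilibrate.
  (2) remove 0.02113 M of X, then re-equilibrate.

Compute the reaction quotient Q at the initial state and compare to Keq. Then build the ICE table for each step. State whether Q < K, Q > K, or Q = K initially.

Q₀ = 34.93 vs Keq = 0.01064 ⇒ Q>K, reverse
Step 1:
                    J           X
  init         0.1309      0.4279
  Δ            0.3272     -0.3272
  eq           0.4581      0.1007
  solve Keq expr → x = -0.1091; check Q = 0.01064
Then change container volume by factor 1.5 (V_new/V_old).
Step 2:
                    J           X
  init         0.3054     0.06716
  Δ                 0           0
  eq           0.3054     0.06716
  solve Keq expr → x = 0; check Q = 0.01064
Then remove 0.02113 M of X.
Step 3:
                    J           X
  init         0.3054     0.04603
  Δ          -0.01732     0.01732
  eq            0.288     0.06335
  solve Keq expr → x = 0.005773; check Q = 0.01064

Q₀ = 34.93; Q > K (proceeds reverse)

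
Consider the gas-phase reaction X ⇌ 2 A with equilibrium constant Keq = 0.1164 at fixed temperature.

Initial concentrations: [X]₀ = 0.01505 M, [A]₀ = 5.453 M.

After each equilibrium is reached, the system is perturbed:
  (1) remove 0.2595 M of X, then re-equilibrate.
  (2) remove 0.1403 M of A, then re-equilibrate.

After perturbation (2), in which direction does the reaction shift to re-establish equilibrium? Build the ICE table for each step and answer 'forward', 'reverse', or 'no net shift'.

Q₀ = 1976 vs Keq = 0.1164 ⇒ Q>K, reverse
Step 1:
                   X          A
  I          0.01505      5.453
  C            2.458     -4.916
  E            2.473     0.5366
  solve Keq expr → x = -2.458; check Q = 0.1164
Then remove 0.2595 M of X.
Step 2:
                   X          A
  I            2.214     0.5366
  C          0.01368   -0.02736
  E            2.227     0.5092
  solve Keq expr → x = -0.01368; check Q = 0.1164
Then remove 0.1403 M of A.
Step 3:
                   X          A
  I            2.227     0.3689
  C         -0.06633     0.1327
  E            2.161     0.5016
  solve Keq expr → x = 0.06633; check Q = 0.1164

Direction: forward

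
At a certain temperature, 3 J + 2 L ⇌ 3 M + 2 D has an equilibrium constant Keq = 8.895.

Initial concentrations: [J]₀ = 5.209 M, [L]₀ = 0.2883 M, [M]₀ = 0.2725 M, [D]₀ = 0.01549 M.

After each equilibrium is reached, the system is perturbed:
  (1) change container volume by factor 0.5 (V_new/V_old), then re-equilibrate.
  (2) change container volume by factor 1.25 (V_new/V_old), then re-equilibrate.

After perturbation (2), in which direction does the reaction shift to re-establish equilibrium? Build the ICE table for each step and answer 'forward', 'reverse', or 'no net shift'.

Q₀ = 4.1329e-07 vs Keq = 8.895 ⇒ Q<K, forward
Step 1:
                   J          L          M          D
  init         5.209     0.2883     0.2725    0.01549
  Δ          -0.4241    -0.2827     0.4241     0.2827
  eq           4.785   0.005555     0.6966     0.2982
  solve Keq expr → x = 0.1414; check Q = 8.895
Then change container volume by factor 0.5 (V_new/V_old).
Step 2:
                   J          L          M          D
  init          9.57    0.01111      1.393     0.5965
  Δ                0          0          0          0
  eq            9.57    0.01111      1.393     0.5965
  solve Keq expr → x = 0; check Q = 8.895
Then change container volume by factor 1.25 (V_new/V_old).
Step 3:
                   J          L          M          D
  init         7.656   0.008888      1.115     0.4772
  Δ                0          0          0          0
  eq           7.656   0.008888      1.115     0.4772
  solve Keq expr → x = 0; check Q = 8.895

Direction: no net shift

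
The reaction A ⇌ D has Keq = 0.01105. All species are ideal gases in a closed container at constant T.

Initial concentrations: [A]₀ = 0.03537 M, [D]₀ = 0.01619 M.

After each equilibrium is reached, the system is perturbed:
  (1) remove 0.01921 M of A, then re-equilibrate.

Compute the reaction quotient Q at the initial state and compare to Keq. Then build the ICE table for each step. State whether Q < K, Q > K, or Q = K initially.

Q₀ = 0.4577 vs Keq = 0.01105 ⇒ Q>K, reverse
Step 1:
                    A           D
  Initial     0.03537     0.01619
  Change      0.01563    -0.01563
  Equil         0.051  5.6351e-04
  solve Keq expr → x = -0.01563; check Q = 0.01105
Then remove 0.01921 M of A.
Step 2:
                    A           D
  Initial     0.03179  5.6351e-04
  Change   2.0995e-04 -2.0995e-04
  Equil         0.032  3.5356e-04
  solve Keq expr → x = -2.0995e-04; check Q = 0.01105

Q₀ = 0.4577; Q > K (proceeds reverse)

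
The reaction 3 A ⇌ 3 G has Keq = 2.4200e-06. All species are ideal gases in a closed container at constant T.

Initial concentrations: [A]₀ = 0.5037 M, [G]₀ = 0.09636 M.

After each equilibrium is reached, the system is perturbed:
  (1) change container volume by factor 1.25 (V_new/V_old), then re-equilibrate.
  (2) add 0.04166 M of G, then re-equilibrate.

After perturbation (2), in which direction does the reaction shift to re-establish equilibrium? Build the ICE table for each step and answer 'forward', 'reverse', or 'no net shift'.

Q₀ = 0.007001 vs Keq = 2.4200e-06 ⇒ Q>K, reverse
Step 1:
                  A         G
  Initial    0.5037   0.09636
  Change    0.08841  -0.08841
  Equil      0.5921   0.00795
  solve Keq expr → x = -0.02947; check Q = 2.4200e-06
Then change container volume by factor 1.25 (V_new/V_old).
Step 2:
                  A         G
  Initial    0.4737   0.00636
  Change          0         0
  Equil      0.4737   0.00636
  solve Keq expr → x = 0; check Q = 2.4200e-06
Then add 0.04166 M of G.
Step 3:
                  A         G
  Initial    0.4737   0.04802
  Change    0.04111  -0.04111
  Equil      0.5148  0.006912
  solve Keq expr → x = -0.0137; check Q = 2.4200e-06

Direction: reverse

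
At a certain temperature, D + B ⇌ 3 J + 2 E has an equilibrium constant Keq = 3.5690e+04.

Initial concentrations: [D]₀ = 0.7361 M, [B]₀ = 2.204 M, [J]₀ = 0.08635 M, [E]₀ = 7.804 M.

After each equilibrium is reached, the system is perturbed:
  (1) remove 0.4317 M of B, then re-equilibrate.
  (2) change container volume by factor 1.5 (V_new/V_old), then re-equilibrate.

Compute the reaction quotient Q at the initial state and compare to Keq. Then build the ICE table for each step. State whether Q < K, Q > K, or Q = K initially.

Q₀ = 0.02417 vs Keq = 3.5690e+04 ⇒ Q<K, forward
Step 1:
                   D          B          J          E
  I           0.7361      2.204    0.08635      7.804
  C           -0.718     -0.718      2.154      1.436
  E           0.0181      1.486       2.24       9.24
  solve Keq expr → x = 0.718; check Q = 3.5690e+04
Then remove 0.4317 M of B.
Step 2:
                   D          B          J          E
  I           0.0181      1.054       2.24       9.24
  C         0.006526   0.006526   -0.01958   -0.01305
  E          0.02463      1.061      2.221      9.227
  solve Keq expr → x = -0.006526; check Q = 3.5690e+04
Then change container volume by factor 1.5 (V_new/V_old).
Step 3:
                   D          B          J          E
  I          0.01642     0.7072      1.481      6.151
  C          -0.0111    -0.0111    0.03329    0.02219
  E         0.005322     0.6961      1.514      6.173
  solve Keq expr → x = 0.0111; check Q = 3.5690e+04

Q₀ = 0.02417; Q < K (proceeds forward)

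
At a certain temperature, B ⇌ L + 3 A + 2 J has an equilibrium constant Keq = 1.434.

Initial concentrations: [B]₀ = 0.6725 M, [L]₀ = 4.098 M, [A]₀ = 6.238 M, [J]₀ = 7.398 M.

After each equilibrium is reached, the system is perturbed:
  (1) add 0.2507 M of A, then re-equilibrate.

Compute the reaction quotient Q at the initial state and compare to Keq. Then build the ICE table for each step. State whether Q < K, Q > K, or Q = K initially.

Q₀ = 8.0955e+04 vs Keq = 1.434 ⇒ Q>K, reverse
Step 1:
                    B           L           A           J
  I            0.6725       4.098       6.238       7.398
  C              1.91       -1.91      -5.729      -3.819
  E             2.582       2.188      0.5093       3.579
  solve Keq expr → x = -1.91; check Q = 1.434
Then add 0.2507 M of A.
Step 2:
                    B           L           A           J
  I             2.582       2.188        0.76       3.579
  C           0.07492    -0.07492     -0.2248     -0.1498
  E             2.657       2.114      0.5352       3.429
  solve Keq expr → x = -0.07492; check Q = 1.434

Q₀ = 8.0955e+04; Q > K (proceeds reverse)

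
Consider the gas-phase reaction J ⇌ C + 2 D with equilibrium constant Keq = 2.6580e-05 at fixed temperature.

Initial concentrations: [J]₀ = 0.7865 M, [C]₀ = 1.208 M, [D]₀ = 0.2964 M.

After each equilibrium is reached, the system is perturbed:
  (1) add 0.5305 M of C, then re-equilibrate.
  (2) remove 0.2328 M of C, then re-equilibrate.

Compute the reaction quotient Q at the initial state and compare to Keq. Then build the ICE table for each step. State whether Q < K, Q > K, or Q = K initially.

Q₀ = 0.1349 vs Keq = 2.6580e-05 ⇒ Q>K, reverse
Step 1:
                    J           C           D
  Initial      0.7865       1.208      0.2964
  Change       0.1458     -0.1458     -0.2916
  Equil        0.9323       1.062     0.00483
  solve Keq expr → x = -0.1458; check Q = 2.6580e-05
Then add 0.5305 M of C.
Step 2:
                    J           C           D
  Initial      0.9323       1.593     0.00483
  Change   4.4204e-04 -4.4204e-04 -8.8408e-04
  Equil        0.9327       1.592    0.003946
  solve Keq expr → x = -4.4204e-04; check Q = 2.6580e-05
Then remove 0.2328 M of C.
Step 3:
                    J           C           D
  Initial      0.9327       1.359    0.003946
  Change  -1.6194e-04  1.6194e-04  3.2388e-04
  Equil        0.9326        1.36     0.00427
  solve Keq expr → x = 1.6194e-04; check Q = 2.6580e-05

Q₀ = 0.1349; Q > K (proceeds reverse)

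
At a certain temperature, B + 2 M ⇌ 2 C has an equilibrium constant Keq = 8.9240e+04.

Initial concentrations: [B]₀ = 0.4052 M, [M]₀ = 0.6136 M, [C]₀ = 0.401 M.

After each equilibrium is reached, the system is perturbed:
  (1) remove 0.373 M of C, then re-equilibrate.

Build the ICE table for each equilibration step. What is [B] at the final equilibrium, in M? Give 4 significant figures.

Q₀ = 1.054 vs Keq = 8.9240e+04 ⇒ Q<K, forward
Step 1:
                  B         M         C
  init       0.4052    0.6136     0.401
  Δ         -0.3016   -0.6032    0.6032
  eq         0.1036   0.01044     1.004
  solve Keq expr → x = 0.3016; check Q = 8.9240e+04
Then remove 0.373 M of C.
Step 2:
                  B         M         C
  init       0.1036   0.01044    0.6312
  Δ       -0.001889 -0.003779  0.003779
  eq         0.1017  0.006664    0.6349
  solve Keq expr → x = 0.001889; check Q = 8.9240e+04

[B]_eq = 0.1017 M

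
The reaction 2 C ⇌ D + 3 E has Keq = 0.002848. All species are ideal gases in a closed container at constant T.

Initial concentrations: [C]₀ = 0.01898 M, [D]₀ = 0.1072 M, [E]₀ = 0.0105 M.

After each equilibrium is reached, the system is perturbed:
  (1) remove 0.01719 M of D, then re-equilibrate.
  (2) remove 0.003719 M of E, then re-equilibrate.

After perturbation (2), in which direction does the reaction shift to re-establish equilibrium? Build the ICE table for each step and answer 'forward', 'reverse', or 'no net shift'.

Direction: forward

Q₀ = 3.4448e-04 vs Keq = 0.002848 ⇒ Q<K, forward
Step 1:
                   C          D          E
  Initial    0.01898     0.1072     0.0105
  Change   -0.004652   0.002326   0.006977
  Equil      0.01433     0.1095    0.01748
  solve Keq expr → x = 0.002326; check Q = 0.002848
Then remove 0.01719 M of D.
Step 2:
                   C          D          E
  Initial    0.01433    0.09234    0.01748
  Change  -4.2684e-04 2.1342e-04 6.4025e-04
  Equil       0.0139    0.09255    0.01812
  solve Keq expr → x = 2.1342e-04; check Q = 0.002848
Then remove 0.003719 M of E.
Step 3:
                   C          D          E
  Initial     0.0139    0.09255     0.0144
  Change   -0.001539 7.6975e-04   0.002309
  Equil      0.01236    0.09332    0.01671
  solve Keq expr → x = 7.6975e-04; check Q = 0.002848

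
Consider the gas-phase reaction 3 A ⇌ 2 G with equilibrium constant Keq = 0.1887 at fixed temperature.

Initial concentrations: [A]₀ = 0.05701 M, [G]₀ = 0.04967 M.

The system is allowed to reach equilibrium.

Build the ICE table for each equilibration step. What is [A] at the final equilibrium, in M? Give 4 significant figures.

[A]_eq = 0.1083 M

Q₀ = 13.31 vs Keq = 0.1887 ⇒ Q>K, reverse
Step 1:
                    A           G
  I           0.05701     0.04967
  C           0.05128    -0.03419
  E            0.1083     0.01548
  solve Keq expr → x = -0.01709; check Q = 0.1887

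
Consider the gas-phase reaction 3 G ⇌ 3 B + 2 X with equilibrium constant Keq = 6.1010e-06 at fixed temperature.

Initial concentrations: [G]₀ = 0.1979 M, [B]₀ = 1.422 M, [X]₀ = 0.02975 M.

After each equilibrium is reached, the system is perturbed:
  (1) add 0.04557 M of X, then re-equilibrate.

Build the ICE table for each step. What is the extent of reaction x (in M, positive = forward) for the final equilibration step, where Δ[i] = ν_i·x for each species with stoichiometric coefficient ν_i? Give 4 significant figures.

x = -0.02273 M

Q₀ = 0.3283 vs Keq = 6.1010e-06 ⇒ Q>K, reverse
Step 1:
                    G           B           X
  init         0.1979       1.422     0.02975
  Δ           0.04435    -0.04435    -0.02957
  eq           0.2423       1.378  1.8214e-04
  solve Keq expr → x = -0.01478; check Q = 6.1010e-06
Then add 0.04557 M of X.
Step 2:
                    G           B           X
  init         0.2423       1.378     0.04575
  Δ            0.0682     -0.0682    -0.04547
  eq           0.3105       1.309  2.8514e-04
  solve Keq expr → x = -0.02273; check Q = 6.1010e-06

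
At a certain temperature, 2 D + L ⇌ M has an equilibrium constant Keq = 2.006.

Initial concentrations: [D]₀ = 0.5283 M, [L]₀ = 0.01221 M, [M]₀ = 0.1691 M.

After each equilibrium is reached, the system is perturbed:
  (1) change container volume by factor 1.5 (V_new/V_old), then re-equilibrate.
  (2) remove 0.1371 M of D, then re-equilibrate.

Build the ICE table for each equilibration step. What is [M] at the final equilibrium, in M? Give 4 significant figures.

[M]_eq = 0.02772 M

Q₀ = 49.62 vs Keq = 2.006 ⇒ Q>K, reverse
Step 1:
                  D         L         M
  init       0.5283   0.01221    0.1691
  Δ          0.1612    0.0806   -0.0806
  eq         0.6895   0.09281    0.0885
  solve Keq expr → x = -0.0806; check Q = 2.006
Then change container volume by factor 1.5 (V_new/V_old).
Step 2:
                  D         L         M
  init       0.4597   0.06187     0.059
  Δ         0.03781    0.0189   -0.0189
  eq         0.4975   0.08077    0.0401
  solve Keq expr → x = -0.0189; check Q = 2.006
Then remove 0.1371 M of D.
Step 3:
                  D         L         M
  init       0.3604   0.08077    0.0401
  Δ         0.02476   0.01238  -0.01238
  eq         0.3851   0.09316   0.02772
  solve Keq expr → x = -0.01238; check Q = 2.006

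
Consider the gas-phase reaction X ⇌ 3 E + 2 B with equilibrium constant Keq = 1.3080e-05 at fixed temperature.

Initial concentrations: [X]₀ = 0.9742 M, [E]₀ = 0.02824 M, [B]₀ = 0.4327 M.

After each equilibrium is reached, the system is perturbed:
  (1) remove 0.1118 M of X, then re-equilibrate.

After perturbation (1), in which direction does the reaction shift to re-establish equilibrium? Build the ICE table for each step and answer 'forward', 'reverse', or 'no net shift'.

Q₀ = 4.3283e-06 vs Keq = 1.3080e-05 ⇒ Q<K, forward
Step 1:
                  X         E         B
  init       0.9742   0.02824    0.4327
  Δ       -0.004012   0.01204  0.008024
  eq         0.9702   0.04028    0.4407
  solve Keq expr → x = 0.004012; check Q = 1.3080e-05
Then remove 0.1118 M of X.
Step 2:
                  X         E         B
  init       0.8584   0.04028    0.4407
  Δ       5.1421e-04 -0.001543 -0.001028
  eq         0.8589   0.03873    0.4397
  solve Keq expr → x = -5.1421e-04; check Q = 1.3080e-05

Direction: reverse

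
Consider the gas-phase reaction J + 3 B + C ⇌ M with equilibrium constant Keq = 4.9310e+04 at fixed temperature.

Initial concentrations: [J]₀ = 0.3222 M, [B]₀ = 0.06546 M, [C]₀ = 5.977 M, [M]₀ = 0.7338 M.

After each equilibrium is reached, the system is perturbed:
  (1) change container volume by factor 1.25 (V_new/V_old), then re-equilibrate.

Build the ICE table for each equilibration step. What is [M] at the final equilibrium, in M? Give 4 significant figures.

[M]_eq = 0.5973 M

Q₀ = 1358 vs Keq = 4.9310e+04 ⇒ Q<K, forward
Step 1:
                  J         B         C         M
  Initial    0.3222   0.06546     5.977    0.7338
  Change   -0.01507  -0.04522  -0.01507   0.01507
  Equil      0.3071   0.02024     5.962    0.7489
  solve Keq expr → x = 0.01507; check Q = 4.9310e+04
Then change container volume by factor 1.25 (V_new/V_old).
Step 2:
                  J         B         C         M
  Initial    0.2457   0.01619      4.77    0.5991
  Change   0.001844  0.005532  0.001844 -0.001844
  Equil      0.2475   0.02173     4.771    0.5973
  solve Keq expr → x = -0.001844; check Q = 4.9310e+04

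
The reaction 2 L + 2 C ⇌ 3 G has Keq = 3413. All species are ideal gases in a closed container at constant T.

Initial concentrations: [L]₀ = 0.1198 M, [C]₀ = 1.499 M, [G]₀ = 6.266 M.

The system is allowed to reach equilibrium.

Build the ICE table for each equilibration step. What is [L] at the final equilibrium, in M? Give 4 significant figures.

[L]_eq = 0.1702 M

Q₀ = 7629 vs Keq = 3413 ⇒ Q>K, reverse
Step 1:
                   L          C          G
  Initial     0.1198      1.499      6.266
  Change     0.05036    0.05036   -0.07554
  Equil       0.1702      1.549       6.19
  solve Keq expr → x = -0.02518; check Q = 3413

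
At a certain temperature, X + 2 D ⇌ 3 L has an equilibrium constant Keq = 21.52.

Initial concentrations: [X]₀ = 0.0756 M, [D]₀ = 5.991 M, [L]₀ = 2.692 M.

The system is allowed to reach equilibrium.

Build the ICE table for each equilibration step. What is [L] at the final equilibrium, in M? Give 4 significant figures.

[L]_eq = 2.828 M

Q₀ = 7.19 vs Keq = 21.52 ⇒ Q<K, forward
Step 1:
                   X          D          L
  I           0.0756      5.991      2.692
  C          -0.0454   -0.09081     0.1362
  E           0.0302        5.9      2.828
  solve Keq expr → x = 0.0454; check Q = 21.52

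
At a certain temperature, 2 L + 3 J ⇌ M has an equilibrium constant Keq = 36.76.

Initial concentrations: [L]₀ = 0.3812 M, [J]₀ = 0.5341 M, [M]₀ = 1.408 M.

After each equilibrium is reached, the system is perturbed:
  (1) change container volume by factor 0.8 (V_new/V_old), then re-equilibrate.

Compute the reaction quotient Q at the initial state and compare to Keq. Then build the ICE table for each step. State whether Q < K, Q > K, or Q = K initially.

Q₀ = 63.6 vs Keq = 36.76 ⇒ Q>K, reverse
Step 1:
                  L         J         M
  init       0.3812    0.5341     1.408
  Δ         0.04117   0.06176  -0.02059
  eq         0.4224    0.5959     1.387
  solve Keq expr → x = -0.02059; check Q = 36.76
Then change container volume by factor 0.8 (V_new/V_old).
Step 2:
                  L         J         M
  init        0.528    0.7448     1.734
  Δ        -0.08118   -0.1218   0.04059
  eq         0.4468    0.6231     1.775
  solve Keq expr → x = 0.04059; check Q = 36.76

Q₀ = 63.6; Q > K (proceeds reverse)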